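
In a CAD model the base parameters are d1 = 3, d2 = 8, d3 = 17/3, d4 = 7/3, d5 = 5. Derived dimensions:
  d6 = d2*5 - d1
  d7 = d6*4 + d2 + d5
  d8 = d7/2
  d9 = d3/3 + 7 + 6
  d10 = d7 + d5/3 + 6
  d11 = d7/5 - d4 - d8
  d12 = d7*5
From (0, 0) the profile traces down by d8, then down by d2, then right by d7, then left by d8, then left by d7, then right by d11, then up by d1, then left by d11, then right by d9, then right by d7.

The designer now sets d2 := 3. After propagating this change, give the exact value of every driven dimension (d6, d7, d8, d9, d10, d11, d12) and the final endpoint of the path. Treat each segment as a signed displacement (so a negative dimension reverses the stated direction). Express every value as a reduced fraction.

Apply edit: d2 := 3
  d6 = d2*5 - d1 = 12
  d7 = d6*4 + d2 + d5 = 56
  d8 = d7/2 = 28
  d9 = d3/3 + 7 + 6 = 134/9
  d10 = d7 + d5/3 + 6 = 191/3
  d11 = d7/5 - d4 - d8 = -287/15
  d12 = d7*5 = 280
Walk from origin (0, 0):
  seg 1: down by d8 = 28 → (0, -28)
  seg 2: down by d2 = 3 → (0, -31)
  seg 3: right by d7 = 56 → (56, -31)
  seg 4: left by d8 = 28 → (28, -31)
  seg 5: left by d7 = 56 → (-28, -31)
  seg 6: right by d11 = -287/15 → (-707/15, -31)
  seg 7: up by d1 = 3 → (-707/15, -28)
  seg 8: left by d11 = -287/15 → (-28, -28)
  seg 9: right by d9 = 134/9 → (-118/9, -28)
  seg 10: right by d7 = 56 → (386/9, -28)

d6 = 12
d7 = 56
d8 = 28
d9 = 134/9
d10 = 191/3
d11 = -287/15
d12 = 280
endpoint = (386/9, -28)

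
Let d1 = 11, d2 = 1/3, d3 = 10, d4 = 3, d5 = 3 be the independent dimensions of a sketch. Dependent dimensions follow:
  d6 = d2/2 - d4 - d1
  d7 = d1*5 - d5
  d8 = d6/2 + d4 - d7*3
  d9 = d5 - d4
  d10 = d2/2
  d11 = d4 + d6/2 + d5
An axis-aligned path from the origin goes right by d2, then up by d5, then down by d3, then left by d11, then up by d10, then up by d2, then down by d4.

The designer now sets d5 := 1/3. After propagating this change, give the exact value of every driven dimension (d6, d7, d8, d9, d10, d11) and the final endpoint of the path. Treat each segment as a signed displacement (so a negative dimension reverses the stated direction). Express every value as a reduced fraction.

Apply edit: d5 := 1/3
  d6 = d2/2 - d4 - d1 = -83/6
  d7 = d1*5 - d5 = 164/3
  d8 = d6/2 + d4 - d7*3 = -2015/12
  d9 = d5 - d4 = -8/3
  d10 = d2/2 = 1/6
  d11 = d4 + d6/2 + d5 = -43/12
Walk from origin (0, 0):
  seg 1: right by d2 = 1/3 → (1/3, 0)
  seg 2: up by d5 = 1/3 → (1/3, 1/3)
  seg 3: down by d3 = 10 → (1/3, -29/3)
  seg 4: left by d11 = -43/12 → (47/12, -29/3)
  seg 5: up by d10 = 1/6 → (47/12, -19/2)
  seg 6: up by d2 = 1/3 → (47/12, -55/6)
  seg 7: down by d4 = 3 → (47/12, -73/6)

d6 = -83/6
d7 = 164/3
d8 = -2015/12
d9 = -8/3
d10 = 1/6
d11 = -43/12
endpoint = (47/12, -73/6)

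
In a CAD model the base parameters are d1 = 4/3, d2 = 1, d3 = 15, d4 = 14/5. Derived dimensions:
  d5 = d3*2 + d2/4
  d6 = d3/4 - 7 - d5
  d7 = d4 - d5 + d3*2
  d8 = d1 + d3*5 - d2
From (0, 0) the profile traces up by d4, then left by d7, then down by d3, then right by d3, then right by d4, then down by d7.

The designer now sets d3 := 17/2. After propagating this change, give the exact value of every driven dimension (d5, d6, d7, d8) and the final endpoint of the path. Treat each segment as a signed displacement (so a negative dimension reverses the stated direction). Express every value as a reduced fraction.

d5 = 69/4
d6 = -177/8
d7 = 51/20
d8 = 257/6
endpoint = (35/4, -33/4)

Apply edit: d3 := 17/2
  d5 = d3*2 + d2/4 = 69/4
  d6 = d3/4 - 7 - d5 = -177/8
  d7 = d4 - d5 + d3*2 = 51/20
  d8 = d1 + d3*5 - d2 = 257/6
Walk from origin (0, 0):
  seg 1: up by d4 = 14/5 → (0, 14/5)
  seg 2: left by d7 = 51/20 → (-51/20, 14/5)
  seg 3: down by d3 = 17/2 → (-51/20, -57/10)
  seg 4: right by d3 = 17/2 → (119/20, -57/10)
  seg 5: right by d4 = 14/5 → (35/4, -57/10)
  seg 6: down by d7 = 51/20 → (35/4, -33/4)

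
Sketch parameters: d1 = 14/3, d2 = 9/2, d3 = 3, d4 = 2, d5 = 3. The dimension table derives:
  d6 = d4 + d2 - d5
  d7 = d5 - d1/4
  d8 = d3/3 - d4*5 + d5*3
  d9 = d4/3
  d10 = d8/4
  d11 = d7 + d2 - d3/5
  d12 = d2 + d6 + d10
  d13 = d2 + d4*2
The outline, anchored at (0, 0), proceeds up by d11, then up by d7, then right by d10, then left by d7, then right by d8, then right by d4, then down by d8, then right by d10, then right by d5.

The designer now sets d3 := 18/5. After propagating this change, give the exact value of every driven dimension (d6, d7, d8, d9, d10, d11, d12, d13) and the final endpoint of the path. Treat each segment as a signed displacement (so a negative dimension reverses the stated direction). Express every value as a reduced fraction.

d6 = 7/2
d7 = 11/6
d8 = 1/5
d9 = 2/3
d10 = 1/20
d11 = 421/75
d12 = 161/20
d13 = 17/2
endpoint = (52/15, 1087/150)

Apply edit: d3 := 18/5
  d6 = d4 + d2 - d5 = 7/2
  d7 = d5 - d1/4 = 11/6
  d8 = d3/3 - d4*5 + d5*3 = 1/5
  d9 = d4/3 = 2/3
  d10 = d8/4 = 1/20
  d11 = d7 + d2 - d3/5 = 421/75
  d12 = d2 + d6 + d10 = 161/20
  d13 = d2 + d4*2 = 17/2
Walk from origin (0, 0):
  seg 1: up by d11 = 421/75 → (0, 421/75)
  seg 2: up by d7 = 11/6 → (0, 1117/150)
  seg 3: right by d10 = 1/20 → (1/20, 1117/150)
  seg 4: left by d7 = 11/6 → (-107/60, 1117/150)
  seg 5: right by d8 = 1/5 → (-19/12, 1117/150)
  seg 6: right by d4 = 2 → (5/12, 1117/150)
  seg 7: down by d8 = 1/5 → (5/12, 1087/150)
  seg 8: right by d10 = 1/20 → (7/15, 1087/150)
  seg 9: right by d5 = 3 → (52/15, 1087/150)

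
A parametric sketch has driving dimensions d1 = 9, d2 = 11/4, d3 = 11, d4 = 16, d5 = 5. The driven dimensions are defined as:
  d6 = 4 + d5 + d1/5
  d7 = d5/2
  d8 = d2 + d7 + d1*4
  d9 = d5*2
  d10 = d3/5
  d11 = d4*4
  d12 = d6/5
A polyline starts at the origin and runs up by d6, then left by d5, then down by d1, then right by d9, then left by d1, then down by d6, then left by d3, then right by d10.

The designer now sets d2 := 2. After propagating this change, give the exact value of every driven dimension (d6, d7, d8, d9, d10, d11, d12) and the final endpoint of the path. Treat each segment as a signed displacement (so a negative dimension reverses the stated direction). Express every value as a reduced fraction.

d6 = 54/5
d7 = 5/2
d8 = 81/2
d9 = 10
d10 = 11/5
d11 = 64
d12 = 54/25
endpoint = (-64/5, -9)

Apply edit: d2 := 2
  d6 = 4 + d5 + d1/5 = 54/5
  d7 = d5/2 = 5/2
  d8 = d2 + d7 + d1*4 = 81/2
  d9 = d5*2 = 10
  d10 = d3/5 = 11/5
  d11 = d4*4 = 64
  d12 = d6/5 = 54/25
Walk from origin (0, 0):
  seg 1: up by d6 = 54/5 → (0, 54/5)
  seg 2: left by d5 = 5 → (-5, 54/5)
  seg 3: down by d1 = 9 → (-5, 9/5)
  seg 4: right by d9 = 10 → (5, 9/5)
  seg 5: left by d1 = 9 → (-4, 9/5)
  seg 6: down by d6 = 54/5 → (-4, -9)
  seg 7: left by d3 = 11 → (-15, -9)
  seg 8: right by d10 = 11/5 → (-64/5, -9)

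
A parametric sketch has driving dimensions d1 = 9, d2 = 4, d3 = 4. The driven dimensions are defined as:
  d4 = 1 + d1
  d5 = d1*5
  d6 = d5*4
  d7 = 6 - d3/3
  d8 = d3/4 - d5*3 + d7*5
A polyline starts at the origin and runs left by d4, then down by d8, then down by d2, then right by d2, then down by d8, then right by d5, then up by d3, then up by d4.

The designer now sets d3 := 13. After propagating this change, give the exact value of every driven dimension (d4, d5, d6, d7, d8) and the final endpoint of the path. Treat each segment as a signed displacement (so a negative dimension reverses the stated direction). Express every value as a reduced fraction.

Apply edit: d3 := 13
  d4 = 1 + d1 = 10
  d5 = d1*5 = 45
  d6 = d5*4 = 180
  d7 = 6 - d3/3 = 5/3
  d8 = d3/4 - d5*3 + d7*5 = -1481/12
Walk from origin (0, 0):
  seg 1: left by d4 = 10 → (-10, 0)
  seg 2: down by d8 = -1481/12 → (-10, 1481/12)
  seg 3: down by d2 = 4 → (-10, 1433/12)
  seg 4: right by d2 = 4 → (-6, 1433/12)
  seg 5: down by d8 = -1481/12 → (-6, 1457/6)
  seg 6: right by d5 = 45 → (39, 1457/6)
  seg 7: up by d3 = 13 → (39, 1535/6)
  seg 8: up by d4 = 10 → (39, 1595/6)

d4 = 10
d5 = 45
d6 = 180
d7 = 5/3
d8 = -1481/12
endpoint = (39, 1595/6)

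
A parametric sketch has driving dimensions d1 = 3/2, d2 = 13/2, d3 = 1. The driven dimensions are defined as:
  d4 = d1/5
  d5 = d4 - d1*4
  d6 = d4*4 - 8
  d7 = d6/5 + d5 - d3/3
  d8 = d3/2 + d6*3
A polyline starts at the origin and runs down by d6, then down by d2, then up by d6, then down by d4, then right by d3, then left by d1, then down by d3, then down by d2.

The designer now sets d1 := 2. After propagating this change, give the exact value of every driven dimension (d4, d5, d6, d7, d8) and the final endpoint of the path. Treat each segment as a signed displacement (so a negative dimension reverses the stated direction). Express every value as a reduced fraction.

Apply edit: d1 := 2
  d4 = d1/5 = 2/5
  d5 = d4 - d1*4 = -38/5
  d6 = d4*4 - 8 = -32/5
  d7 = d6/5 + d5 - d3/3 = -691/75
  d8 = d3/2 + d6*3 = -187/10
Walk from origin (0, 0):
  seg 1: down by d6 = -32/5 → (0, 32/5)
  seg 2: down by d2 = 13/2 → (0, -1/10)
  seg 3: up by d6 = -32/5 → (0, -13/2)
  seg 4: down by d4 = 2/5 → (0, -69/10)
  seg 5: right by d3 = 1 → (1, -69/10)
  seg 6: left by d1 = 2 → (-1, -69/10)
  seg 7: down by d3 = 1 → (-1, -79/10)
  seg 8: down by d2 = 13/2 → (-1, -72/5)

d4 = 2/5
d5 = -38/5
d6 = -32/5
d7 = -691/75
d8 = -187/10
endpoint = (-1, -72/5)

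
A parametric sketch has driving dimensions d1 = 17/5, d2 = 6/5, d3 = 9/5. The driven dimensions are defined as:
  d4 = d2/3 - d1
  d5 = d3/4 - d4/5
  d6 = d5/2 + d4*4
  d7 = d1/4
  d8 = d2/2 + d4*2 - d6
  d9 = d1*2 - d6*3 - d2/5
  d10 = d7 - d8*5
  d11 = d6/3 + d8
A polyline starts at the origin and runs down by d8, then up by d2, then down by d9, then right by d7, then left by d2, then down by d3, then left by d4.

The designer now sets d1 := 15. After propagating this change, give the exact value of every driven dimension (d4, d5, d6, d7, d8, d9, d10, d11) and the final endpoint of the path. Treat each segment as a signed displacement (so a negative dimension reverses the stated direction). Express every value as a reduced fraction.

d4 = -73/5
d5 = 337/100
d6 = -11343/200
d7 = 15/4
d8 = 5623/200
d9 = 39981/200
d10 = -5473/40
d11 = 921/100
endpoint = (343/20, -11431/50)

Apply edit: d1 := 15
  d4 = d2/3 - d1 = -73/5
  d5 = d3/4 - d4/5 = 337/100
  d6 = d5/2 + d4*4 = -11343/200
  d7 = d1/4 = 15/4
  d8 = d2/2 + d4*2 - d6 = 5623/200
  d9 = d1*2 - d6*3 - d2/5 = 39981/200
  d10 = d7 - d8*5 = -5473/40
  d11 = d6/3 + d8 = 921/100
Walk from origin (0, 0):
  seg 1: down by d8 = 5623/200 → (0, -5623/200)
  seg 2: up by d2 = 6/5 → (0, -5383/200)
  seg 3: down by d9 = 39981/200 → (0, -11341/50)
  seg 4: right by d7 = 15/4 → (15/4, -11341/50)
  seg 5: left by d2 = 6/5 → (51/20, -11341/50)
  seg 6: down by d3 = 9/5 → (51/20, -11431/50)
  seg 7: left by d4 = -73/5 → (343/20, -11431/50)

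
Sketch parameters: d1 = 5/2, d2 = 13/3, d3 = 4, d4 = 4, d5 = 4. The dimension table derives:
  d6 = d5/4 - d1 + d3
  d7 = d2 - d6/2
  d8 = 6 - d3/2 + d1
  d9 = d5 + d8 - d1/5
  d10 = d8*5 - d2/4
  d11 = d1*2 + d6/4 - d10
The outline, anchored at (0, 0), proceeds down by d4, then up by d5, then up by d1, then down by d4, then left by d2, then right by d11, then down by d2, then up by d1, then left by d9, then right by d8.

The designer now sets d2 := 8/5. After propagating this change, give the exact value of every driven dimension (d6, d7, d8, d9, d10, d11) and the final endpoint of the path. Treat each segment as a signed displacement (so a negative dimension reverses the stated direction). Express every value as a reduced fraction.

Apply edit: d2 := 8/5
  d6 = d5/4 - d1 + d3 = 5/2
  d7 = d2 - d6/2 = 7/20
  d8 = 6 - d3/2 + d1 = 13/2
  d9 = d5 + d8 - d1/5 = 10
  d10 = d8*5 - d2/4 = 321/10
  d11 = d1*2 + d6/4 - d10 = -1059/40
Walk from origin (0, 0):
  seg 1: down by d4 = 4 → (0, -4)
  seg 2: up by d5 = 4 → (0, 0)
  seg 3: up by d1 = 5/2 → (0, 5/2)
  seg 4: down by d4 = 4 → (0, -3/2)
  seg 5: left by d2 = 8/5 → (-8/5, -3/2)
  seg 6: right by d11 = -1059/40 → (-1123/40, -3/2)
  seg 7: down by d2 = 8/5 → (-1123/40, -31/10)
  seg 8: up by d1 = 5/2 → (-1123/40, -3/5)
  seg 9: left by d9 = 10 → (-1523/40, -3/5)
  seg 10: right by d8 = 13/2 → (-1263/40, -3/5)

d6 = 5/2
d7 = 7/20
d8 = 13/2
d9 = 10
d10 = 321/10
d11 = -1059/40
endpoint = (-1263/40, -3/5)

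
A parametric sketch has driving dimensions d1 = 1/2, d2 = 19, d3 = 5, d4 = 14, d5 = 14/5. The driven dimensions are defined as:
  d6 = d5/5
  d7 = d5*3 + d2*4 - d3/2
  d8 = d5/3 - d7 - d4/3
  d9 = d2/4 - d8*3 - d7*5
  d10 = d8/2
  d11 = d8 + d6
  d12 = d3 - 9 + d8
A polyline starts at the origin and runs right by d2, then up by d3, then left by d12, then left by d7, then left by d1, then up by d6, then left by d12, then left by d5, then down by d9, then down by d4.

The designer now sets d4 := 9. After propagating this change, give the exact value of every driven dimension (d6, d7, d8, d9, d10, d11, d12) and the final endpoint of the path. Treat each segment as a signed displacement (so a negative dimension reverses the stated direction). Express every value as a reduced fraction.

d6 = 14/25
d7 = 819/10
d8 = -2519/30
d9 = -3057/20
d10 = -2519/60
d11 = -12511/150
d12 = -2639/30
endpoint = (1646/15, 14941/100)

Apply edit: d4 := 9
  d6 = d5/5 = 14/25
  d7 = d5*3 + d2*4 - d3/2 = 819/10
  d8 = d5/3 - d7 - d4/3 = -2519/30
  d9 = d2/4 - d8*3 - d7*5 = -3057/20
  d10 = d8/2 = -2519/60
  d11 = d8 + d6 = -12511/150
  d12 = d3 - 9 + d8 = -2639/30
Walk from origin (0, 0):
  seg 1: right by d2 = 19 → (19, 0)
  seg 2: up by d3 = 5 → (19, 5)
  seg 3: left by d12 = -2639/30 → (3209/30, 5)
  seg 4: left by d7 = 819/10 → (376/15, 5)
  seg 5: left by d1 = 1/2 → (737/30, 5)
  seg 6: up by d6 = 14/25 → (737/30, 139/25)
  seg 7: left by d12 = -2639/30 → (1688/15, 139/25)
  seg 8: left by d5 = 14/5 → (1646/15, 139/25)
  seg 9: down by d9 = -3057/20 → (1646/15, 15841/100)
  seg 10: down by d4 = 9 → (1646/15, 14941/100)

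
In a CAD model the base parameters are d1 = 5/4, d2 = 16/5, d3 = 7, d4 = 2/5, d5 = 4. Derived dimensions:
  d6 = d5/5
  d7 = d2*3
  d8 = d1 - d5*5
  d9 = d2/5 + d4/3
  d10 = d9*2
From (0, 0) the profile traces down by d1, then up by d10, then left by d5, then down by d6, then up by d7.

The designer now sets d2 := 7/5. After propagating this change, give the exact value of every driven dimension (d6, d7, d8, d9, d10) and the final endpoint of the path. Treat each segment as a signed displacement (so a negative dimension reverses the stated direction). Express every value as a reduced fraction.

Apply edit: d2 := 7/5
  d6 = d5/5 = 4/5
  d7 = d2*3 = 21/5
  d8 = d1 - d5*5 = -75/4
  d9 = d2/5 + d4/3 = 31/75
  d10 = d9*2 = 62/75
Walk from origin (0, 0):
  seg 1: down by d1 = 5/4 → (0, -5/4)
  seg 2: up by d10 = 62/75 → (0, -127/300)
  seg 3: left by d5 = 4 → (-4, -127/300)
  seg 4: down by d6 = 4/5 → (-4, -367/300)
  seg 5: up by d7 = 21/5 → (-4, 893/300)

d6 = 4/5
d7 = 21/5
d8 = -75/4
d9 = 31/75
d10 = 62/75
endpoint = (-4, 893/300)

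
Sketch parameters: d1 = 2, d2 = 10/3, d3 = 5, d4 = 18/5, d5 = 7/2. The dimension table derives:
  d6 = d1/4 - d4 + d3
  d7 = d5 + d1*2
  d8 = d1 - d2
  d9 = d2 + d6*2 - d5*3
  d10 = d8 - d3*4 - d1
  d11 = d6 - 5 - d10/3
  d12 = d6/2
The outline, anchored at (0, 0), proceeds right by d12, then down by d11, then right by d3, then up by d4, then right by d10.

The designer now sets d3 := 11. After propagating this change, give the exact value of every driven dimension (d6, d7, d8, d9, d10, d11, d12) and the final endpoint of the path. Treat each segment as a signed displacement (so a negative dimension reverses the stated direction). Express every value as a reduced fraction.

Apply edit: d3 := 11
  d6 = d1/4 - d4 + d3 = 79/10
  d7 = d5 + d1*2 = 15/2
  d8 = d1 - d2 = -4/3
  d9 = d2 + d6*2 - d5*3 = 259/30
  d10 = d8 - d3*4 - d1 = -142/3
  d11 = d6 - 5 - d10/3 = 1681/90
  d12 = d6/2 = 79/20
Walk from origin (0, 0):
  seg 1: right by d12 = 79/20 → (79/20, 0)
  seg 2: down by d11 = 1681/90 → (79/20, -1681/90)
  seg 3: right by d3 = 11 → (299/20, -1681/90)
  seg 4: up by d4 = 18/5 → (299/20, -1357/90)
  seg 5: right by d10 = -142/3 → (-1943/60, -1357/90)

d6 = 79/10
d7 = 15/2
d8 = -4/3
d9 = 259/30
d10 = -142/3
d11 = 1681/90
d12 = 79/20
endpoint = (-1943/60, -1357/90)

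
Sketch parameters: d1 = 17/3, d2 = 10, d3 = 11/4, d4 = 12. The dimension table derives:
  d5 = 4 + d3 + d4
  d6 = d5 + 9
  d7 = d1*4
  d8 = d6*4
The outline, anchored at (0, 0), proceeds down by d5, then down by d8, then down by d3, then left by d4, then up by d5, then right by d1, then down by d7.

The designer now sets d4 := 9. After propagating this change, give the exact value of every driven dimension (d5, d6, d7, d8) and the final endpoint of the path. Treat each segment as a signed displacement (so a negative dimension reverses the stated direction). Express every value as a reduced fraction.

d5 = 63/4
d6 = 99/4
d7 = 68/3
d8 = 99
endpoint = (-10/3, -1493/12)

Apply edit: d4 := 9
  d5 = 4 + d3 + d4 = 63/4
  d6 = d5 + 9 = 99/4
  d7 = d1*4 = 68/3
  d8 = d6*4 = 99
Walk from origin (0, 0):
  seg 1: down by d5 = 63/4 → (0, -63/4)
  seg 2: down by d8 = 99 → (0, -459/4)
  seg 3: down by d3 = 11/4 → (0, -235/2)
  seg 4: left by d4 = 9 → (-9, -235/2)
  seg 5: up by d5 = 63/4 → (-9, -407/4)
  seg 6: right by d1 = 17/3 → (-10/3, -407/4)
  seg 7: down by d7 = 68/3 → (-10/3, -1493/12)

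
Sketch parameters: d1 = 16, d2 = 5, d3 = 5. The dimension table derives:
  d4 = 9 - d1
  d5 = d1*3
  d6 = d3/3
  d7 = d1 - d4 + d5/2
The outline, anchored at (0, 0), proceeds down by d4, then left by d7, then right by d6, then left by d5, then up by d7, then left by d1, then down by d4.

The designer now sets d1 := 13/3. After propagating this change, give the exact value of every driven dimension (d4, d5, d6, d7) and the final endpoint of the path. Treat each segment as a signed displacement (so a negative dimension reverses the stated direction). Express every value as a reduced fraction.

d4 = 14/3
d5 = 13
d6 = 5/3
d7 = 37/6
endpoint = (-131/6, -19/6)

Apply edit: d1 := 13/3
  d4 = 9 - d1 = 14/3
  d5 = d1*3 = 13
  d6 = d3/3 = 5/3
  d7 = d1 - d4 + d5/2 = 37/6
Walk from origin (0, 0):
  seg 1: down by d4 = 14/3 → (0, -14/3)
  seg 2: left by d7 = 37/6 → (-37/6, -14/3)
  seg 3: right by d6 = 5/3 → (-9/2, -14/3)
  seg 4: left by d5 = 13 → (-35/2, -14/3)
  seg 5: up by d7 = 37/6 → (-35/2, 3/2)
  seg 6: left by d1 = 13/3 → (-131/6, 3/2)
  seg 7: down by d4 = 14/3 → (-131/6, -19/6)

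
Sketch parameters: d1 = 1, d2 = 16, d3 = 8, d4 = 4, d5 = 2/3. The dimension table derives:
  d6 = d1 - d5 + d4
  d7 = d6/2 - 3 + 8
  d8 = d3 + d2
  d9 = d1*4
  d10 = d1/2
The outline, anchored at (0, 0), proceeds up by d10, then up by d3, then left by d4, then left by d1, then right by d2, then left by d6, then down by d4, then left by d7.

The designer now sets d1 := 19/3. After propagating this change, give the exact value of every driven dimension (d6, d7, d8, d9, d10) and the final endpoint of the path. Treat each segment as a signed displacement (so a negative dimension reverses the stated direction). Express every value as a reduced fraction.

Apply edit: d1 := 19/3
  d6 = d1 - d5 + d4 = 29/3
  d7 = d6/2 - 3 + 8 = 59/6
  d8 = d3 + d2 = 24
  d9 = d1*4 = 76/3
  d10 = d1/2 = 19/6
Walk from origin (0, 0):
  seg 1: up by d10 = 19/6 → (0, 19/6)
  seg 2: up by d3 = 8 → (0, 67/6)
  seg 3: left by d4 = 4 → (-4, 67/6)
  seg 4: left by d1 = 19/3 → (-31/3, 67/6)
  seg 5: right by d2 = 16 → (17/3, 67/6)
  seg 6: left by d6 = 29/3 → (-4, 67/6)
  seg 7: down by d4 = 4 → (-4, 43/6)
  seg 8: left by d7 = 59/6 → (-83/6, 43/6)

d6 = 29/3
d7 = 59/6
d8 = 24
d9 = 76/3
d10 = 19/6
endpoint = (-83/6, 43/6)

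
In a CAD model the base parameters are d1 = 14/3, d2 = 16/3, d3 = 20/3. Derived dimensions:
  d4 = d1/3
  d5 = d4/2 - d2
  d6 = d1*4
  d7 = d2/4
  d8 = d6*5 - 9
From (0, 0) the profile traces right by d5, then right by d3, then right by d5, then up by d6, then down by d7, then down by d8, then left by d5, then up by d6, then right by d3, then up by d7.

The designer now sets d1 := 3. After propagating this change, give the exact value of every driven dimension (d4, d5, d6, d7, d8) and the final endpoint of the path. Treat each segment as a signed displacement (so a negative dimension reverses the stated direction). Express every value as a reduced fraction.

Apply edit: d1 := 3
  d4 = d1/3 = 1
  d5 = d4/2 - d2 = -29/6
  d6 = d1*4 = 12
  d7 = d2/4 = 4/3
  d8 = d6*5 - 9 = 51
Walk from origin (0, 0):
  seg 1: right by d5 = -29/6 → (-29/6, 0)
  seg 2: right by d3 = 20/3 → (11/6, 0)
  seg 3: right by d5 = -29/6 → (-3, 0)
  seg 4: up by d6 = 12 → (-3, 12)
  seg 5: down by d7 = 4/3 → (-3, 32/3)
  seg 6: down by d8 = 51 → (-3, -121/3)
  seg 7: left by d5 = -29/6 → (11/6, -121/3)
  seg 8: up by d6 = 12 → (11/6, -85/3)
  seg 9: right by d3 = 20/3 → (17/2, -85/3)
  seg 10: up by d7 = 4/3 → (17/2, -27)

d4 = 1
d5 = -29/6
d6 = 12
d7 = 4/3
d8 = 51
endpoint = (17/2, -27)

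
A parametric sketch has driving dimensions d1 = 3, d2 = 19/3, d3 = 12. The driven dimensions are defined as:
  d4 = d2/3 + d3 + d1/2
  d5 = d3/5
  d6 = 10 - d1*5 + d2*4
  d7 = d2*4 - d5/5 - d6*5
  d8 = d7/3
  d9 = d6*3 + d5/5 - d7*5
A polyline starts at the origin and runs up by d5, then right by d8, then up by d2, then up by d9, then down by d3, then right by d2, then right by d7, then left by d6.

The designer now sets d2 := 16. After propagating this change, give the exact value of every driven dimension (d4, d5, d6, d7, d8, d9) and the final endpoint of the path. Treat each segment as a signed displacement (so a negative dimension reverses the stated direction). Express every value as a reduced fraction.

d4 = 113/6
d5 = 12/5
d6 = 59
d7 = -5787/25
d8 = -1929/25
d9 = 33372/25
endpoint = (-8791/25, 33532/25)

Apply edit: d2 := 16
  d4 = d2/3 + d3 + d1/2 = 113/6
  d5 = d3/5 = 12/5
  d6 = 10 - d1*5 + d2*4 = 59
  d7 = d2*4 - d5/5 - d6*5 = -5787/25
  d8 = d7/3 = -1929/25
  d9 = d6*3 + d5/5 - d7*5 = 33372/25
Walk from origin (0, 0):
  seg 1: up by d5 = 12/5 → (0, 12/5)
  seg 2: right by d8 = -1929/25 → (-1929/25, 12/5)
  seg 3: up by d2 = 16 → (-1929/25, 92/5)
  seg 4: up by d9 = 33372/25 → (-1929/25, 33832/25)
  seg 5: down by d3 = 12 → (-1929/25, 33532/25)
  seg 6: right by d2 = 16 → (-1529/25, 33532/25)
  seg 7: right by d7 = -5787/25 → (-7316/25, 33532/25)
  seg 8: left by d6 = 59 → (-8791/25, 33532/25)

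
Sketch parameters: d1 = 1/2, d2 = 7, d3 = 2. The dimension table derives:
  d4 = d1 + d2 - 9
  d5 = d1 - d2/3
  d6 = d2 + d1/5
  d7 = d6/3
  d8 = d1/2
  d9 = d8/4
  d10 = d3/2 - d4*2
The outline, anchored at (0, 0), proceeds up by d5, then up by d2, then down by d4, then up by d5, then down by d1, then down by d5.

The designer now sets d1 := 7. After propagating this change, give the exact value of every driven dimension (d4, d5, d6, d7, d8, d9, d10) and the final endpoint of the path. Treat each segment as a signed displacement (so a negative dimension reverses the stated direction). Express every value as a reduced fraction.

Apply edit: d1 := 7
  d4 = d1 + d2 - 9 = 5
  d5 = d1 - d2/3 = 14/3
  d6 = d2 + d1/5 = 42/5
  d7 = d6/3 = 14/5
  d8 = d1/2 = 7/2
  d9 = d8/4 = 7/8
  d10 = d3/2 - d4*2 = -9
Walk from origin (0, 0):
  seg 1: up by d5 = 14/3 → (0, 14/3)
  seg 2: up by d2 = 7 → (0, 35/3)
  seg 3: down by d4 = 5 → (0, 20/3)
  seg 4: up by d5 = 14/3 → (0, 34/3)
  seg 5: down by d1 = 7 → (0, 13/3)
  seg 6: down by d5 = 14/3 → (0, -1/3)

d4 = 5
d5 = 14/3
d6 = 42/5
d7 = 14/5
d8 = 7/2
d9 = 7/8
d10 = -9
endpoint = (0, -1/3)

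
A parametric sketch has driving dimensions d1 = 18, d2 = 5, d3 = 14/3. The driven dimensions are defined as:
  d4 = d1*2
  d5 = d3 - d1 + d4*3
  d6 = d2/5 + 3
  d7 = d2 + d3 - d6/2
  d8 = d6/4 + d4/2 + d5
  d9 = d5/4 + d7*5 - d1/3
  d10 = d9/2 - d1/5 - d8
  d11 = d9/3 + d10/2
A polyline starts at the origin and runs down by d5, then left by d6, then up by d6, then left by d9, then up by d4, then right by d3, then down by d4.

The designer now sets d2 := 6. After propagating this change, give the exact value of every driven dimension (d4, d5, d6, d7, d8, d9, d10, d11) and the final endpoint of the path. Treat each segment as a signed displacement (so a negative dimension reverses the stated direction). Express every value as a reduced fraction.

Apply edit: d2 := 6
  d4 = d1*2 = 36
  d5 = d3 - d1 + d4*3 = 284/3
  d6 = d2/5 + 3 = 21/5
  d7 = d2 + d3 - d6/2 = 257/30
  d8 = d6/4 + d4/2 + d5 = 6823/60
  d9 = d5/4 + d7*5 - d1/3 = 121/2
  d10 = d9/2 - d1/5 - d8 = -1306/15
  d11 = d9/3 + d10/2 = -701/30
Walk from origin (0, 0):
  seg 1: down by d5 = 284/3 → (0, -284/3)
  seg 2: left by d6 = 21/5 → (-21/5, -284/3)
  seg 3: up by d6 = 21/5 → (-21/5, -1357/15)
  seg 4: left by d9 = 121/2 → (-647/10, -1357/15)
  seg 5: up by d4 = 36 → (-647/10, -817/15)
  seg 6: right by d3 = 14/3 → (-1801/30, -817/15)
  seg 7: down by d4 = 36 → (-1801/30, -1357/15)

d4 = 36
d5 = 284/3
d6 = 21/5
d7 = 257/30
d8 = 6823/60
d9 = 121/2
d10 = -1306/15
d11 = -701/30
endpoint = (-1801/30, -1357/15)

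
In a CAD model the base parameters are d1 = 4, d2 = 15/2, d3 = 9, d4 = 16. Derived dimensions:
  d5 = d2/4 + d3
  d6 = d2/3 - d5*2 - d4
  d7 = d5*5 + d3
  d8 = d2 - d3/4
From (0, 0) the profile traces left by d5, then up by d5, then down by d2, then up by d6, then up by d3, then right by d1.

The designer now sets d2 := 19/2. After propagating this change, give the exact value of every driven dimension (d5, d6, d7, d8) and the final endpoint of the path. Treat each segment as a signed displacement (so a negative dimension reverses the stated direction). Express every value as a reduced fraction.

d5 = 91/8
d6 = -427/12
d7 = 527/8
d8 = 29/4
endpoint = (-59/8, -593/24)

Apply edit: d2 := 19/2
  d5 = d2/4 + d3 = 91/8
  d6 = d2/3 - d5*2 - d4 = -427/12
  d7 = d5*5 + d3 = 527/8
  d8 = d2 - d3/4 = 29/4
Walk from origin (0, 0):
  seg 1: left by d5 = 91/8 → (-91/8, 0)
  seg 2: up by d5 = 91/8 → (-91/8, 91/8)
  seg 3: down by d2 = 19/2 → (-91/8, 15/8)
  seg 4: up by d6 = -427/12 → (-91/8, -809/24)
  seg 5: up by d3 = 9 → (-91/8, -593/24)
  seg 6: right by d1 = 4 → (-59/8, -593/24)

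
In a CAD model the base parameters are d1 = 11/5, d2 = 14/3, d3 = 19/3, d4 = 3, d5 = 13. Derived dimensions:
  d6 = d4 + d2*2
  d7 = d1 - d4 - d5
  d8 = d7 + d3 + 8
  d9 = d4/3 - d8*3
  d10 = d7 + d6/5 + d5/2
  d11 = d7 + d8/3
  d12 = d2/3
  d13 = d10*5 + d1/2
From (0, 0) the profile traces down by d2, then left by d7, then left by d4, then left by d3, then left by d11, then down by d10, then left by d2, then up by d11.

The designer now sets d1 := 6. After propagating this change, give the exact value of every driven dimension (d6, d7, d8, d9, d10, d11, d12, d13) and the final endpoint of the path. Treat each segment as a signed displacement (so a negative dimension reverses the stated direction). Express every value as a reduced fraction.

d6 = 37/3
d7 = -10
d8 = 13/3
d9 = -12
d10 = -31/30
d11 = -77/9
d12 = 14/9
d13 = -13/6
endpoint = (41/9, -1097/90)

Apply edit: d1 := 6
  d6 = d4 + d2*2 = 37/3
  d7 = d1 - d4 - d5 = -10
  d8 = d7 + d3 + 8 = 13/3
  d9 = d4/3 - d8*3 = -12
  d10 = d7 + d6/5 + d5/2 = -31/30
  d11 = d7 + d8/3 = -77/9
  d12 = d2/3 = 14/9
  d13 = d10*5 + d1/2 = -13/6
Walk from origin (0, 0):
  seg 1: down by d2 = 14/3 → (0, -14/3)
  seg 2: left by d7 = -10 → (10, -14/3)
  seg 3: left by d4 = 3 → (7, -14/3)
  seg 4: left by d3 = 19/3 → (2/3, -14/3)
  seg 5: left by d11 = -77/9 → (83/9, -14/3)
  seg 6: down by d10 = -31/30 → (83/9, -109/30)
  seg 7: left by d2 = 14/3 → (41/9, -109/30)
  seg 8: up by d11 = -77/9 → (41/9, -1097/90)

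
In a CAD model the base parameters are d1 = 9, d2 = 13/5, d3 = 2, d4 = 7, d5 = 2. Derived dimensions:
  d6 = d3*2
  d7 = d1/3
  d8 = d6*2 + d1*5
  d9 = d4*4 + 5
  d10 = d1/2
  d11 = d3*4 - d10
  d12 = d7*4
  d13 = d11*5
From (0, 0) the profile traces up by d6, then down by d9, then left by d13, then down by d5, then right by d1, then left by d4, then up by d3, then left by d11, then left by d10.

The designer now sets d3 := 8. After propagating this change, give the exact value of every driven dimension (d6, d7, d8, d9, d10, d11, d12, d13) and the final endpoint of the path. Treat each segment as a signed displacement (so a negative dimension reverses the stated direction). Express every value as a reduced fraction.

Apply edit: d3 := 8
  d6 = d3*2 = 16
  d7 = d1/3 = 3
  d8 = d6*2 + d1*5 = 77
  d9 = d4*4 + 5 = 33
  d10 = d1/2 = 9/2
  d11 = d3*4 - d10 = 55/2
  d12 = d7*4 = 12
  d13 = d11*5 = 275/2
Walk from origin (0, 0):
  seg 1: up by d6 = 16 → (0, 16)
  seg 2: down by d9 = 33 → (0, -17)
  seg 3: left by d13 = 275/2 → (-275/2, -17)
  seg 4: down by d5 = 2 → (-275/2, -19)
  seg 5: right by d1 = 9 → (-257/2, -19)
  seg 6: left by d4 = 7 → (-271/2, -19)
  seg 7: up by d3 = 8 → (-271/2, -11)
  seg 8: left by d11 = 55/2 → (-163, -11)
  seg 9: left by d10 = 9/2 → (-335/2, -11)

d6 = 16
d7 = 3
d8 = 77
d9 = 33
d10 = 9/2
d11 = 55/2
d12 = 12
d13 = 275/2
endpoint = (-335/2, -11)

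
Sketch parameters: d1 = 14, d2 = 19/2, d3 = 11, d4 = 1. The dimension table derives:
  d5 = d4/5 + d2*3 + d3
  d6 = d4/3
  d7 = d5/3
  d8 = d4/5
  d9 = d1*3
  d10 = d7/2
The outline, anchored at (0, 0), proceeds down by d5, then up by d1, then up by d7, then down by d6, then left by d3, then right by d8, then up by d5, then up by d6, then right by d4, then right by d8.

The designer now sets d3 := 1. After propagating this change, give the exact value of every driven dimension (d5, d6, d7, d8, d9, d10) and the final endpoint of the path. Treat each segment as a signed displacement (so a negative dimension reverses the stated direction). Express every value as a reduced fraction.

d5 = 297/10
d6 = 1/3
d7 = 99/10
d8 = 1/5
d9 = 42
d10 = 99/20
endpoint = (2/5, 239/10)

Apply edit: d3 := 1
  d5 = d4/5 + d2*3 + d3 = 297/10
  d6 = d4/3 = 1/3
  d7 = d5/3 = 99/10
  d8 = d4/5 = 1/5
  d9 = d1*3 = 42
  d10 = d7/2 = 99/20
Walk from origin (0, 0):
  seg 1: down by d5 = 297/10 → (0, -297/10)
  seg 2: up by d1 = 14 → (0, -157/10)
  seg 3: up by d7 = 99/10 → (0, -29/5)
  seg 4: down by d6 = 1/3 → (0, -92/15)
  seg 5: left by d3 = 1 → (-1, -92/15)
  seg 6: right by d8 = 1/5 → (-4/5, -92/15)
  seg 7: up by d5 = 297/10 → (-4/5, 707/30)
  seg 8: up by d6 = 1/3 → (-4/5, 239/10)
  seg 9: right by d4 = 1 → (1/5, 239/10)
  seg 10: right by d8 = 1/5 → (2/5, 239/10)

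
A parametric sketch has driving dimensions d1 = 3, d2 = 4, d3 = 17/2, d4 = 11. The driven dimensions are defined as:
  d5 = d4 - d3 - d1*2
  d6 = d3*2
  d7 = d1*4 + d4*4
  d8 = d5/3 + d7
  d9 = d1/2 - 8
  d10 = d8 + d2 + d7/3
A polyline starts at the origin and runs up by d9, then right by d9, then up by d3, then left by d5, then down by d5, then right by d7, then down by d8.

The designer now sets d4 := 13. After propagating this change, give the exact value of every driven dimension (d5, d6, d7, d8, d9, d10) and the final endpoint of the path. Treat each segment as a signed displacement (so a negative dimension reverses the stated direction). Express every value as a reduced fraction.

d5 = -3/2
d6 = 17
d7 = 64
d8 = 127/2
d9 = -13/2
d10 = 533/6
endpoint = (59, -60)

Apply edit: d4 := 13
  d5 = d4 - d3 - d1*2 = -3/2
  d6 = d3*2 = 17
  d7 = d1*4 + d4*4 = 64
  d8 = d5/3 + d7 = 127/2
  d9 = d1/2 - 8 = -13/2
  d10 = d8 + d2 + d7/3 = 533/6
Walk from origin (0, 0):
  seg 1: up by d9 = -13/2 → (0, -13/2)
  seg 2: right by d9 = -13/2 → (-13/2, -13/2)
  seg 3: up by d3 = 17/2 → (-13/2, 2)
  seg 4: left by d5 = -3/2 → (-5, 2)
  seg 5: down by d5 = -3/2 → (-5, 7/2)
  seg 6: right by d7 = 64 → (59, 7/2)
  seg 7: down by d8 = 127/2 → (59, -60)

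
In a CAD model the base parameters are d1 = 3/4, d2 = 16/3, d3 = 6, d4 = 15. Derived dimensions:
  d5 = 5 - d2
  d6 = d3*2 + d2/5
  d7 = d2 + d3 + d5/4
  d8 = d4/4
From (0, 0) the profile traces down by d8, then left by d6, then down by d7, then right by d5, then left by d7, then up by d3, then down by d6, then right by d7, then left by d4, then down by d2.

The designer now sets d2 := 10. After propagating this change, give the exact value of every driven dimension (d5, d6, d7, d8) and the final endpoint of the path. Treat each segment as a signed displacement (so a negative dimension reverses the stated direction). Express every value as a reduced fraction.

d5 = -5
d6 = 14
d7 = 59/4
d8 = 15/4
endpoint = (-34, -73/2)

Apply edit: d2 := 10
  d5 = 5 - d2 = -5
  d6 = d3*2 + d2/5 = 14
  d7 = d2 + d3 + d5/4 = 59/4
  d8 = d4/4 = 15/4
Walk from origin (0, 0):
  seg 1: down by d8 = 15/4 → (0, -15/4)
  seg 2: left by d6 = 14 → (-14, -15/4)
  seg 3: down by d7 = 59/4 → (-14, -37/2)
  seg 4: right by d5 = -5 → (-19, -37/2)
  seg 5: left by d7 = 59/4 → (-135/4, -37/2)
  seg 6: up by d3 = 6 → (-135/4, -25/2)
  seg 7: down by d6 = 14 → (-135/4, -53/2)
  seg 8: right by d7 = 59/4 → (-19, -53/2)
  seg 9: left by d4 = 15 → (-34, -53/2)
  seg 10: down by d2 = 10 → (-34, -73/2)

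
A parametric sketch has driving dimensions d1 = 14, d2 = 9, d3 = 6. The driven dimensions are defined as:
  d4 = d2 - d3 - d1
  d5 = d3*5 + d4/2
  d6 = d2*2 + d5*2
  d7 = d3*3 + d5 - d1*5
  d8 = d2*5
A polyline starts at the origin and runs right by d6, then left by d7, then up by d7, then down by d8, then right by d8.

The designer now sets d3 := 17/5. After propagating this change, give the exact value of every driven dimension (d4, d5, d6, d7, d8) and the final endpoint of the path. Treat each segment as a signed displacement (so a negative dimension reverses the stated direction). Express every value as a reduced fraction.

d4 = -42/5
d5 = 64/5
d6 = 218/5
d7 = -47
d8 = 45
endpoint = (678/5, -92)

Apply edit: d3 := 17/5
  d4 = d2 - d3 - d1 = -42/5
  d5 = d3*5 + d4/2 = 64/5
  d6 = d2*2 + d5*2 = 218/5
  d7 = d3*3 + d5 - d1*5 = -47
  d8 = d2*5 = 45
Walk from origin (0, 0):
  seg 1: right by d6 = 218/5 → (218/5, 0)
  seg 2: left by d7 = -47 → (453/5, 0)
  seg 3: up by d7 = -47 → (453/5, -47)
  seg 4: down by d8 = 45 → (453/5, -92)
  seg 5: right by d8 = 45 → (678/5, -92)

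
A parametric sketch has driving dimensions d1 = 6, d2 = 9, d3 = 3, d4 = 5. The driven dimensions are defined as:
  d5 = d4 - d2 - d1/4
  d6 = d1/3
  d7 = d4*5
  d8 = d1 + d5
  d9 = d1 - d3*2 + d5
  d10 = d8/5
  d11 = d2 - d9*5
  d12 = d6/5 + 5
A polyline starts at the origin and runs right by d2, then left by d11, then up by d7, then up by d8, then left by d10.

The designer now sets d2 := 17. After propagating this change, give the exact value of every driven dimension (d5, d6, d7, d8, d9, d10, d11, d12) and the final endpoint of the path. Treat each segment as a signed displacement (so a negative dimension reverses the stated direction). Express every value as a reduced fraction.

d5 = -27/2
d6 = 2
d7 = 25
d8 = -15/2
d9 = -27/2
d10 = -3/2
d11 = 169/2
d12 = 27/5
endpoint = (-66, 35/2)

Apply edit: d2 := 17
  d5 = d4 - d2 - d1/4 = -27/2
  d6 = d1/3 = 2
  d7 = d4*5 = 25
  d8 = d1 + d5 = -15/2
  d9 = d1 - d3*2 + d5 = -27/2
  d10 = d8/5 = -3/2
  d11 = d2 - d9*5 = 169/2
  d12 = d6/5 + 5 = 27/5
Walk from origin (0, 0):
  seg 1: right by d2 = 17 → (17, 0)
  seg 2: left by d11 = 169/2 → (-135/2, 0)
  seg 3: up by d7 = 25 → (-135/2, 25)
  seg 4: up by d8 = -15/2 → (-135/2, 35/2)
  seg 5: left by d10 = -3/2 → (-66, 35/2)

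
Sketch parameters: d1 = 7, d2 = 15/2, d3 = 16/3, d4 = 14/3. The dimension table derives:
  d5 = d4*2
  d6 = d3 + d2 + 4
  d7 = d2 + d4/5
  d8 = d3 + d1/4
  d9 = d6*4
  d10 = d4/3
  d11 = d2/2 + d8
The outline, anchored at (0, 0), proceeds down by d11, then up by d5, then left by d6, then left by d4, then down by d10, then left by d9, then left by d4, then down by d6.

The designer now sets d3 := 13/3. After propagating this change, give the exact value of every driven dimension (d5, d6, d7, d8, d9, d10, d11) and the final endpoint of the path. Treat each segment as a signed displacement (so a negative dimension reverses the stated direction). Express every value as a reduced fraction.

d5 = 28/3
d6 = 95/6
d7 = 253/30
d8 = 73/12
d9 = 190/3
d10 = 14/9
d11 = 59/6
endpoint = (-177/2, -161/9)

Apply edit: d3 := 13/3
  d5 = d4*2 = 28/3
  d6 = d3 + d2 + 4 = 95/6
  d7 = d2 + d4/5 = 253/30
  d8 = d3 + d1/4 = 73/12
  d9 = d6*4 = 190/3
  d10 = d4/3 = 14/9
  d11 = d2/2 + d8 = 59/6
Walk from origin (0, 0):
  seg 1: down by d11 = 59/6 → (0, -59/6)
  seg 2: up by d5 = 28/3 → (0, -1/2)
  seg 3: left by d6 = 95/6 → (-95/6, -1/2)
  seg 4: left by d4 = 14/3 → (-41/2, -1/2)
  seg 5: down by d10 = 14/9 → (-41/2, -37/18)
  seg 6: left by d9 = 190/3 → (-503/6, -37/18)
  seg 7: left by d4 = 14/3 → (-177/2, -37/18)
  seg 8: down by d6 = 95/6 → (-177/2, -161/9)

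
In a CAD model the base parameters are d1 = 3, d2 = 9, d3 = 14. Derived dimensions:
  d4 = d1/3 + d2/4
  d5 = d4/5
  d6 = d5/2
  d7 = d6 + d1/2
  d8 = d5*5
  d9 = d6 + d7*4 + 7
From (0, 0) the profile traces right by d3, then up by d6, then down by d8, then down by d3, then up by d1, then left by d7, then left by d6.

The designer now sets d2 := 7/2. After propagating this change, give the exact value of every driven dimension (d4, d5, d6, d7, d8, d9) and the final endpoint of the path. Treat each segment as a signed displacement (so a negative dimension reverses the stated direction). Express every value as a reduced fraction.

Apply edit: d2 := 7/2
  d4 = d1/3 + d2/4 = 15/8
  d5 = d4/5 = 3/8
  d6 = d5/2 = 3/16
  d7 = d6 + d1/2 = 27/16
  d8 = d5*5 = 15/8
  d9 = d6 + d7*4 + 7 = 223/16
Walk from origin (0, 0):
  seg 1: right by d3 = 14 → (14, 0)
  seg 2: up by d6 = 3/16 → (14, 3/16)
  seg 3: down by d8 = 15/8 → (14, -27/16)
  seg 4: down by d3 = 14 → (14, -251/16)
  seg 5: up by d1 = 3 → (14, -203/16)
  seg 6: left by d7 = 27/16 → (197/16, -203/16)
  seg 7: left by d6 = 3/16 → (97/8, -203/16)

d4 = 15/8
d5 = 3/8
d6 = 3/16
d7 = 27/16
d8 = 15/8
d9 = 223/16
endpoint = (97/8, -203/16)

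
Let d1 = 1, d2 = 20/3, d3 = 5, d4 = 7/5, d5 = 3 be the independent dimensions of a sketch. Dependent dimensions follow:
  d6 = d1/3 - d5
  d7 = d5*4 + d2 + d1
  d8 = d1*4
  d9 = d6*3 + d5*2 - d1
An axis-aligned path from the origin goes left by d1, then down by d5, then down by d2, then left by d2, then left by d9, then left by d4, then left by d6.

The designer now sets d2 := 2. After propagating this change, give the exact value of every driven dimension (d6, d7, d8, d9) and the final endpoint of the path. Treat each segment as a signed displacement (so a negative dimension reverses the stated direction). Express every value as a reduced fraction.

d6 = -8/3
d7 = 15
d8 = 4
d9 = -3
endpoint = (19/15, -5)

Apply edit: d2 := 2
  d6 = d1/3 - d5 = -8/3
  d7 = d5*4 + d2 + d1 = 15
  d8 = d1*4 = 4
  d9 = d6*3 + d5*2 - d1 = -3
Walk from origin (0, 0):
  seg 1: left by d1 = 1 → (-1, 0)
  seg 2: down by d5 = 3 → (-1, -3)
  seg 3: down by d2 = 2 → (-1, -5)
  seg 4: left by d2 = 2 → (-3, -5)
  seg 5: left by d9 = -3 → (0, -5)
  seg 6: left by d4 = 7/5 → (-7/5, -5)
  seg 7: left by d6 = -8/3 → (19/15, -5)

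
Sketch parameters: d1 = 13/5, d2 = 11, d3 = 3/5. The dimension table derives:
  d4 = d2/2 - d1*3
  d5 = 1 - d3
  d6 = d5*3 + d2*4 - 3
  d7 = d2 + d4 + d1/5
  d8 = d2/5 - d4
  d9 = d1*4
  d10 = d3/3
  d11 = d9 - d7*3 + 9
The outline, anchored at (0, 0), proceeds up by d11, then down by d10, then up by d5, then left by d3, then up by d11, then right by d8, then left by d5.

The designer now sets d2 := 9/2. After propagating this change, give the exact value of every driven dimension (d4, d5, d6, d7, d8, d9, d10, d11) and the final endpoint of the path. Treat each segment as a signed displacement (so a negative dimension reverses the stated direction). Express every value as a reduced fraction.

Apply edit: d2 := 9/2
  d4 = d2/2 - d1*3 = -111/20
  d5 = 1 - d3 = 2/5
  d6 = d5*3 + d2*4 - 3 = 81/5
  d7 = d2 + d4 + d1/5 = -53/100
  d8 = d2/5 - d4 = 129/20
  d9 = d1*4 = 52/5
  d10 = d3/3 = 1/5
  d11 = d9 - d7*3 + 9 = 2099/100
Walk from origin (0, 0):
  seg 1: up by d11 = 2099/100 → (0, 2099/100)
  seg 2: down by d10 = 1/5 → (0, 2079/100)
  seg 3: up by d5 = 2/5 → (0, 2119/100)
  seg 4: left by d3 = 3/5 → (-3/5, 2119/100)
  seg 5: up by d11 = 2099/100 → (-3/5, 2109/50)
  seg 6: right by d8 = 129/20 → (117/20, 2109/50)
  seg 7: left by d5 = 2/5 → (109/20, 2109/50)

d4 = -111/20
d5 = 2/5
d6 = 81/5
d7 = -53/100
d8 = 129/20
d9 = 52/5
d10 = 1/5
d11 = 2099/100
endpoint = (109/20, 2109/50)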